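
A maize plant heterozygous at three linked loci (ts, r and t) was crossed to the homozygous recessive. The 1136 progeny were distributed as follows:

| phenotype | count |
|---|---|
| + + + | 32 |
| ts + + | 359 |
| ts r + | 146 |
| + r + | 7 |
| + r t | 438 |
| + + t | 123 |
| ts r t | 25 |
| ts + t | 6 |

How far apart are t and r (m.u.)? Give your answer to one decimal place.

24.8 m.u.

The two most frequent reciprocal classes, ts + + and + r t, are the parental types, so the F1 was ts + + / + r t.
The two rarest classes, ts + t and + r +, are the double crossovers. Comparing them with the parentals, only the t allele has switched, so t is the middle locus and the order is ts – t – r.
Crossovers in the t–r interval produce the single-crossover classes ts r + and + + t (146 + 123 = 269) plus the double crossovers (13).
RF(t–r) = (269 + 13) / 1136 = 282/1136 = 0.2482 → 24.8 m.u.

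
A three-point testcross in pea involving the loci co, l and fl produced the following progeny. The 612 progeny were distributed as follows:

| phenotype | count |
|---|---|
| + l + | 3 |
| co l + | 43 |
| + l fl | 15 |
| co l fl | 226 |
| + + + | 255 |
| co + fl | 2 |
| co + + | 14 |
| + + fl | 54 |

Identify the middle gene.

l

The two most frequent reciprocal classes, co l fl and + + +, are the parental types, so the F1 was co l fl / + + +.
The two rarest classes, co + fl and + l +, are the double crossovers. Comparing them with the parentals, only the l allele has switched, so l is the middle locus and the order is fl – l – co.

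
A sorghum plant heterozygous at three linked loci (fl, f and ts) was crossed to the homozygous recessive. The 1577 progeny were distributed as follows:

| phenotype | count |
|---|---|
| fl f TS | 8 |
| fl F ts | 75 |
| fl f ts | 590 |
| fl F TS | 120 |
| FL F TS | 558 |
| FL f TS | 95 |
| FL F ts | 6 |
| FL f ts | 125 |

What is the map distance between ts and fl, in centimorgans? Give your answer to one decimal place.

The two most frequent reciprocal classes, fl f ts and FL F TS, are the parental types, so the F1 was fl f ts / FL F TS.
The two rarest classes, fl f TS and FL F ts, are the double crossovers. Comparing them with the parentals, only the ts allele has switched, so ts is the middle locus and the order is f – ts – fl.
Crossovers in the ts–fl interval produce the single-crossover classes FL f ts and fl F TS (125 + 120 = 245) plus the double crossovers (14).
RF(ts–fl) = (245 + 14) / 1577 = 259/1577 = 0.1642 → 16.4 centimorgans.

16.4 centimorgans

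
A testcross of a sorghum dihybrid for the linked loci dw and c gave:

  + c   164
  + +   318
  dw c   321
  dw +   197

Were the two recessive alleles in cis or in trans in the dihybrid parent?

cis

The two most frequent classes are + + (318) and dw c (321); these are the parental (non-recombinant) types.
So the F1 carried + + on one chromosome and dw c on the other — the recessive alleles are on the same chromosome (cis / coupling).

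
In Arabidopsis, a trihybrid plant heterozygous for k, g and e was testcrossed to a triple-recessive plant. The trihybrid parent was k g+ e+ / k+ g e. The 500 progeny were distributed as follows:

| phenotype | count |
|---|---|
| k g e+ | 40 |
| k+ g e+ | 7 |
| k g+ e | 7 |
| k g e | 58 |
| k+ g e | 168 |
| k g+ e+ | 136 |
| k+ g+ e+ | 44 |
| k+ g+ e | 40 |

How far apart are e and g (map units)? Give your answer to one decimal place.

The two rarest classes, k g+ e and k+ g e+, are the double crossovers. Comparing them with the parentals, only the e allele has switched, so e is the middle locus and the order is g – e – k.
Crossovers in the g–e interval produce the single-crossover classes k g e+ and k+ g+ e (40 + 40 = 80) plus the double crossovers (14).
RF(g–e) = (80 + 14) / 500 = 94/500 = 0.1880 → 18.8 map units.

18.8 map units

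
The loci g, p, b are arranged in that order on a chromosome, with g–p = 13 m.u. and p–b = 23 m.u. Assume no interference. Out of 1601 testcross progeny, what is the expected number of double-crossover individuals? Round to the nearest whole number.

Map distances give recombination frequencies of 0.130 and 0.230 for the two intervals.
With no interference, expected double-crossover frequency = 0.130 × 0.230 = 0.02990.
Expected number = 0.02990 × 1601 = 47.87 ≈ 48.

48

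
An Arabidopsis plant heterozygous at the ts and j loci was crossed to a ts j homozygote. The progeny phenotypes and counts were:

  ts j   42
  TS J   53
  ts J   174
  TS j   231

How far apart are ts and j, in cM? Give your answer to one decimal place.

The two most frequent classes, TS j (231) and ts J (174), are the parental types, so the F1 was TS j / ts J.
The recombinant classes are TS J and ts j: 53 + 42 = 95.
Recombination frequency = 95/500 = 0.1900 ≈ 19.0%, i.e. 19.0 cM.

19.0 cM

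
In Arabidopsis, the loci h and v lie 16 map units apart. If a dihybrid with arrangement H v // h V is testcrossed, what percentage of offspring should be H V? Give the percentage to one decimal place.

A map distance of 16 map units corresponds to a recombination frequency of 0.160.
The F1 is H v / h V, so H V is a recombinant gamete class with expected frequency r/2 = 0.160/2 = 0.0800.
That is 0.0800 = 8.0% of the progeny.

8.0%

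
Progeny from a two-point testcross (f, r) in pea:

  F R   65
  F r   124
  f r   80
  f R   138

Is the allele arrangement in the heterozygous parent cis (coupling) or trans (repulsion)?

trans

The two most frequent classes are F r (124) and f R (138); these are the parental (non-recombinant) types.
So the F1 carried F r on one chromosome and f R on the other — the recessive alleles are on opposite chromosomes (trans / repulsion).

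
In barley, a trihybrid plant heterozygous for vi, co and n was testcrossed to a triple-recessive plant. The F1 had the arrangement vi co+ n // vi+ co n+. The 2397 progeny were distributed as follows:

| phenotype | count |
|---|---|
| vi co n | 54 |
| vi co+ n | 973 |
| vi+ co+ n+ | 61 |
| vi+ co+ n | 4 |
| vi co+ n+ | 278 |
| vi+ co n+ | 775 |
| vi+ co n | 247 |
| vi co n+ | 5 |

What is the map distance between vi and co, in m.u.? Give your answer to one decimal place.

The two rarest classes, vi+ co+ n and vi co n+, are the double crossovers. Comparing them with the parentals, only the vi allele has switched, so vi is the middle locus and the order is n – vi – co.
Crossovers in the vi–co interval produce the single-crossover classes vi co n and vi+ co+ n+ (54 + 61 = 115) plus the double crossovers (9).
RF(vi–co) = (115 + 9) / 2397 = 124/2397 = 0.0517 → 5.2 m.u.

5.2 m.u.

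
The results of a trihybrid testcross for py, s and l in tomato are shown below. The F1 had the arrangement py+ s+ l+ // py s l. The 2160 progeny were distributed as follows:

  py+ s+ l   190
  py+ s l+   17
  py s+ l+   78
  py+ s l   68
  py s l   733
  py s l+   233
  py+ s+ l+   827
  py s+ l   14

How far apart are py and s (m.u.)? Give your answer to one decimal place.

The two rarest classes, py+ s l+ and py s+ l, are the double crossovers. Comparing them with the parentals, only the s allele has switched, so s is the middle locus and the order is py – s – l.
Crossovers in the py–s interval produce the single-crossover classes py s+ l+ and py+ s l (78 + 68 = 146) plus the double crossovers (31).
RF(py–s) = (146 + 31) / 2160 = 177/2160 = 0.0819 → 8.2 m.u.

8.2 m.u.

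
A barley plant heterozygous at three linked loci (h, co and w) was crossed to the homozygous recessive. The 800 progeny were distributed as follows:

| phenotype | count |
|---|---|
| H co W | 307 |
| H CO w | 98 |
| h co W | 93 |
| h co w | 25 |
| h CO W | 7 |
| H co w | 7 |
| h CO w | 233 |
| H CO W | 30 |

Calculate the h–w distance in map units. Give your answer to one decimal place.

25.6 map units

The two most frequent reciprocal classes, h CO w and H co W, are the parental types, so the F1 was h CO w / H co W.
The two rarest classes, h CO W and H co w, are the double crossovers. Comparing them with the parentals, only the w allele has switched, so w is the middle locus and the order is co – w – h.
Crossovers in the w–h interval produce the single-crossover classes H CO w and h co W (98 + 93 = 191) plus the double crossovers (14).
RF(w–h) = (191 + 14) / 800 = 205/800 = 0.2562 → 25.6 map units.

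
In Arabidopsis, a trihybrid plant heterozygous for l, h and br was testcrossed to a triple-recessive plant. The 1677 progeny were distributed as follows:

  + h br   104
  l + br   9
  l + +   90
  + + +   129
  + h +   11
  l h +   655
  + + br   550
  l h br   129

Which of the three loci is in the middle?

l

The two most frequent reciprocal classes, l h + and + + br, are the parental types, so the F1 was l h + / + + br.
The two rarest classes, + h + and l + br, are the double crossovers. Comparing them with the parentals, only the l allele has switched, so l is the middle locus and the order is br – l – h.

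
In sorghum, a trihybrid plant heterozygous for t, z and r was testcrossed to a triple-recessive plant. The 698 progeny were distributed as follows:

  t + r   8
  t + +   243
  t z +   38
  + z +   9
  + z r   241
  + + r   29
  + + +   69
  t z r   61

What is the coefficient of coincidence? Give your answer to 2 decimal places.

The two most frequent reciprocal classes, + z r and t + +, are the parental types, so the F1 was + z r / t + +.
The two rarest classes, + z + and t + r, are the double crossovers. Comparing them with the parentals, only the r allele has switched, so r is the middle locus and the order is z – r – t.
z–r: (67 + 17)/698 = 0.1203; r–t: (130 + 17)/698 = 0.2106.
Expected DCO frequency = 0.1203 × 0.2106 ≈ 0.02534; observed = 17/698 ≈ 0.02436.
Coefficient of coincidence = 0.02436/0.02534 ≈ 0.96.

0.96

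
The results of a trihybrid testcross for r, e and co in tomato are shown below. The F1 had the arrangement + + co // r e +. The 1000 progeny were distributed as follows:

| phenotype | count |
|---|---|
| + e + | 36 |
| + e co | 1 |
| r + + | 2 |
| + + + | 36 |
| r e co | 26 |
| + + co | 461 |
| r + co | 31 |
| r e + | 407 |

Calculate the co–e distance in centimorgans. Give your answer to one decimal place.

The two rarest classes, + e co and r + +, are the double crossovers. Comparing them with the parentals, only the e allele has switched, so e is the middle locus and the order is co – e – r.
Crossovers in the co–e interval produce the single-crossover classes + + + and r e co (36 + 26 = 62) plus the double crossovers (3).
RF(co–e) = (62 + 3) / 1000 = 65/1000 = 0.0650 → 6.5 centimorgans.

6.5 centimorgans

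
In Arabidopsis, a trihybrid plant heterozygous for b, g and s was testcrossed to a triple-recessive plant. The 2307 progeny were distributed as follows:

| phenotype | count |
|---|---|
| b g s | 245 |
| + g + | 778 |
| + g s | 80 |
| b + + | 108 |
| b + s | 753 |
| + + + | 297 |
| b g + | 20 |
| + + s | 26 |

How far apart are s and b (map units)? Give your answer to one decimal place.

10.1 map units

The two most frequent reciprocal classes, b + s and + g +, are the parental types, so the F1 was b + s / + g +.
The two rarest classes, + + s and b g +, are the double crossovers. Comparing them with the parentals, only the b allele has switched, so b is the middle locus and the order is s – b – g.
Crossovers in the s–b interval produce the single-crossover classes b + + and + g s (108 + 80 = 188) plus the double crossovers (46).
RF(s–b) = (188 + 46) / 2307 = 234/2307 = 0.1014 → 10.1 map units.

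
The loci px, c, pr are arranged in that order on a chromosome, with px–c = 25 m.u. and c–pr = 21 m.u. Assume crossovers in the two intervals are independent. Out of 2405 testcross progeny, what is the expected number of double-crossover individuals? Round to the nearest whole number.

126

Map distances give recombination frequencies of 0.250 and 0.210 for the two intervals.
With no interference, expected double-crossover frequency = 0.250 × 0.210 = 0.05250.
Expected number = 0.05250 × 2405 = 126.26 ≈ 126.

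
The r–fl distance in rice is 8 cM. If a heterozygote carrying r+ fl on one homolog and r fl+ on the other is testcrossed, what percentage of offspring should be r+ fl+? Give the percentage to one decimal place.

4.0%

A map distance of 8 cM corresponds to a recombination frequency of 0.080.
The F1 is r+ fl / r fl+, so r+ fl+ is a recombinant gamete class with expected frequency r/2 = 0.080/2 = 0.0400.
That is 0.0400 = 4.0% of the progeny.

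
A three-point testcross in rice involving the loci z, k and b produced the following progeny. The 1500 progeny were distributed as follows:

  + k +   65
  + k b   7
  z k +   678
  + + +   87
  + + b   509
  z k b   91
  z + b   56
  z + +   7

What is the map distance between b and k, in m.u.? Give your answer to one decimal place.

The two most frequent reciprocal classes, + + b and z k +, are the parental types, so the F1 was + + b / z k +.
The two rarest classes, + k b and z + +, are the double crossovers. Comparing them with the parentals, only the k allele has switched, so k is the middle locus and the order is z – k – b.
Crossovers in the k–b interval produce the single-crossover classes + + + and z k b (87 + 91 = 178) plus the double crossovers (14).
RF(k–b) = (178 + 14) / 1500 = 192/1500 = 0.1280 → 12.8 m.u.

12.8 m.u.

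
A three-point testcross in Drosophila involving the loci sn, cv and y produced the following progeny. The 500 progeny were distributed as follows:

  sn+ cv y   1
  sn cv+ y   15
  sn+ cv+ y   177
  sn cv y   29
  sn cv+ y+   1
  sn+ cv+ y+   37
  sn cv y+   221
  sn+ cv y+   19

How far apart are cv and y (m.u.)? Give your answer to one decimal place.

13.6 m.u.

The two most frequent reciprocal classes, sn cv y+ and sn+ cv+ y, are the parental types, so the F1 was sn cv y+ / sn+ cv+ y.
The two rarest classes, sn cv+ y+ and sn+ cv y, are the double crossovers. Comparing them with the parentals, only the cv allele has switched, so cv is the middle locus and the order is sn – cv – y.
Crossovers in the cv–y interval produce the single-crossover classes sn cv y and sn+ cv+ y+ (29 + 37 = 66) plus the double crossovers (2).
RF(cv–y) = (66 + 2) / 500 = 68/500 = 0.1360 → 13.6 m.u.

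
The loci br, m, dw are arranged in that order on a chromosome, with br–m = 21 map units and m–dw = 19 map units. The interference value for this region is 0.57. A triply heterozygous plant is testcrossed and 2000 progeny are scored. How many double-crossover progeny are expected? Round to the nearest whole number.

Map distances give recombination frequencies of 0.210 and 0.190 for the two intervals.
With interference 0.57 (so coincidence = 0.43), expected double-crossover frequency = 0.210 × 0.190 × 0.43 = 0.01716.
Expected number = 0.01716 × 2000 = 34.31 ≈ 34.

34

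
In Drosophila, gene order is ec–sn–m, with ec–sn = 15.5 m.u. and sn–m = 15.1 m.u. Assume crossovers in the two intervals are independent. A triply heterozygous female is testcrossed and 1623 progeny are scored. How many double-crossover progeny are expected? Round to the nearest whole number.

Map distances give recombination frequencies of 0.155 and 0.151 for the two intervals.
With no interference, expected double-crossover frequency = 0.155 × 0.151 = 0.02340.
Expected number = 0.02340 × 1623 = 37.99 ≈ 38.

38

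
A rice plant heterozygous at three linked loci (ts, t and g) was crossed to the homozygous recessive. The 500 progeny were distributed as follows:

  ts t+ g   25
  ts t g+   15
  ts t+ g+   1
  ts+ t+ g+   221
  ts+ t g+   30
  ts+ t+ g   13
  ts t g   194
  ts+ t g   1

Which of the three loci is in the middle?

The two most frequent reciprocal classes, ts t g and ts+ t+ g+, are the parental types, so the F1 was ts t g / ts+ t+ g+.
The two rarest classes, ts+ t g and ts t+ g+, are the double crossovers. Comparing them with the parentals, only the ts allele has switched, so ts is the middle locus and the order is g – ts – t.

ts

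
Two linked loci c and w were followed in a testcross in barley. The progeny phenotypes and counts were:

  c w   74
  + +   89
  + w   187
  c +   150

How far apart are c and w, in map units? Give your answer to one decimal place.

32.6 map units

The two most frequent classes, + w (187) and c + (150), are the parental types, so the F1 was + w / c +.
The recombinant classes are + + and c w: 89 + 74 = 163.
Recombination frequency = 163/500 = 0.3260 ≈ 32.6%, i.e. 32.6 map units.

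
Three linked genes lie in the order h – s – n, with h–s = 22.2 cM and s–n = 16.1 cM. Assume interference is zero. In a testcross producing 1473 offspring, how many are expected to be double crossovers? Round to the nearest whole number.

53

Map distances give recombination frequencies of 0.222 and 0.161 for the two intervals.
With no interference, expected double-crossover frequency = 0.222 × 0.161 = 0.03574.
Expected number = 0.03574 × 1473 = 52.65 ≈ 53.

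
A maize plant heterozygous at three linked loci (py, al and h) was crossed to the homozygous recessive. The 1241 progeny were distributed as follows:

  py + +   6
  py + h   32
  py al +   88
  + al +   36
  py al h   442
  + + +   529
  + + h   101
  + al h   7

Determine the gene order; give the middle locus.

The two most frequent reciprocal classes, py al h and + + +, are the parental types, so the F1 was py al h / + + +.
The two rarest classes, + al h and py + +, are the double crossovers. Comparing them with the parentals, only the py allele has switched, so py is the middle locus and the order is al – py – h.

py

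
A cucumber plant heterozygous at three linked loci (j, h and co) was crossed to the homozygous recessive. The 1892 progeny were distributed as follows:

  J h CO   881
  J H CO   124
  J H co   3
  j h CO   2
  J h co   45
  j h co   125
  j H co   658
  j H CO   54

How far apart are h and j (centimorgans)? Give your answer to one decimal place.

The two most frequent reciprocal classes, j H co and J h CO, are the parental types, so the F1 was j H co / J h CO.
The two rarest classes, J H co and j h CO, are the double crossovers. Comparing them with the parentals, only the j allele has switched, so j is the middle locus and the order is h – j – co.
Crossovers in the h–j interval produce the single-crossover classes j h co and J H CO (125 + 124 = 249) plus the double crossovers (5).
RF(h–j) = (249 + 5) / 1892 = 254/1892 = 0.1342 → 13.4 centimorgans.

13.4 centimorgans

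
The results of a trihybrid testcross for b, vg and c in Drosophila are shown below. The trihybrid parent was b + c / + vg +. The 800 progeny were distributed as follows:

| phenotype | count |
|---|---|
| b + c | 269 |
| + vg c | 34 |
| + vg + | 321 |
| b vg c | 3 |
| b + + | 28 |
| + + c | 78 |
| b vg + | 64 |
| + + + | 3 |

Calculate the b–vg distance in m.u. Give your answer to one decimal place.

The two rarest classes, b vg c and + + +, are the double crossovers. Comparing them with the parentals, only the vg allele has switched, so vg is the middle locus and the order is c – vg – b.
Crossovers in the vg–b interval produce the single-crossover classes + + c and b vg + (78 + 64 = 142) plus the double crossovers (6).
RF(vg–b) = (142 + 6) / 800 = 148/800 = 0.1850 → 18.5 m.u.

18.5 m.u.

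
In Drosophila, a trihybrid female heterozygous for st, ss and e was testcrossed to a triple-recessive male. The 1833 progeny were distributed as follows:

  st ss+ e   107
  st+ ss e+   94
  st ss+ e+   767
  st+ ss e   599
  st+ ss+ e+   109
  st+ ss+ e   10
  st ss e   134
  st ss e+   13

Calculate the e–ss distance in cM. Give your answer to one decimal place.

The two most frequent reciprocal classes, st ss+ e+ and st+ ss e, are the parental types, so the F1 was st ss+ e+ / st+ ss e.
The two rarest classes, st ss e+ and st+ ss+ e, are the double crossovers. Comparing them with the parentals, only the ss allele has switched, so ss is the middle locus and the order is st – ss – e.
Crossovers in the ss–e interval produce the single-crossover classes st ss+ e and st+ ss e+ (107 + 94 = 201) plus the double crossovers (23).
RF(ss–e) = (201 + 23) / 1833 = 224/1833 = 0.1222 → 12.2 cM.

12.2 cM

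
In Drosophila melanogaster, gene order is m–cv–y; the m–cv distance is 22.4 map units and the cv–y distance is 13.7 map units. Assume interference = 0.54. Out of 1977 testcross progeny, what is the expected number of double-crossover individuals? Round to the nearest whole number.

Map distances give recombination frequencies of 0.224 and 0.137 for the two intervals.
With interference 0.54 (so coincidence = 0.46), expected double-crossover frequency = 0.224 × 0.137 × 0.46 = 0.01412.
Expected number = 0.01412 × 1977 = 27.91 ≈ 28.

28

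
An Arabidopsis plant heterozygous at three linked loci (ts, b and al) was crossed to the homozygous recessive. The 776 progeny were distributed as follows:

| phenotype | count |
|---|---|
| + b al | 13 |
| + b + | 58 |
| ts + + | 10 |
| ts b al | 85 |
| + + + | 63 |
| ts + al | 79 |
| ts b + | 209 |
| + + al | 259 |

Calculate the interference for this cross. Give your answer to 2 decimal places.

0.35

The two most frequent reciprocal classes, ts b + and + + al, are the parental types, so the F1 was ts b + / + + al.
The two rarest classes, ts + + and + b al, are the double crossovers. Comparing them with the parentals, only the b allele has switched, so b is the middle locus and the order is al – b – ts.
al–b: (148 + 23)/776 = 0.2204; b–ts: (137 + 23)/776 = 0.2062.
Expected DCO frequency = 0.2204 × 0.2062 ≈ 0.04545; observed = 23/776 ≈ 0.02964.
Coefficient of coincidence = 0.02964/0.04545 ≈ 0.65; interference = 1 − 0.65 = 0.35.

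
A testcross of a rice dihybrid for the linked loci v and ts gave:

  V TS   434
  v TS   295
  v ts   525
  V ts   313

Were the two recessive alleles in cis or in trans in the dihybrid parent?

The two most frequent classes are V TS (434) and v ts (525); these are the parental (non-recombinant) types.
So the F1 carried V TS on one chromosome and v ts on the other — the recessive alleles are on the same chromosome (cis / coupling).

cis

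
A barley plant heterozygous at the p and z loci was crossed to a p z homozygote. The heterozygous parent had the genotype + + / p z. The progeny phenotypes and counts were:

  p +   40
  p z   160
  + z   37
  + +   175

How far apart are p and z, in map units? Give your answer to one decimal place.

18.7 map units

The recombinant classes are + z and p +: 37 + 40 = 77.
Recombination frequency = 77/412 = 0.1869 ≈ 18.7%, i.e. 18.7 map units.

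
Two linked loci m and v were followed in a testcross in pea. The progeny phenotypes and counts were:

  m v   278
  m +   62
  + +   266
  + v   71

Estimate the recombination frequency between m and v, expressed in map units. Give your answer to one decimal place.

The two most frequent classes, + + (266) and m v (278), are the parental types, so the F1 was + + / m v.
The recombinant classes are + v and m +: 71 + 62 = 133.
Recombination frequency = 133/677 = 0.1965 ≈ 19.6%, i.e. 19.6 map units.

19.6 map units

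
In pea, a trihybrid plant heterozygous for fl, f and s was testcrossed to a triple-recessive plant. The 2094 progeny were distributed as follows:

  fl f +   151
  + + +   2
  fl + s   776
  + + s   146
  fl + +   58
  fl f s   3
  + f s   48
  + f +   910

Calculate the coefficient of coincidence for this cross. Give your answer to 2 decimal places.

0.31

The two most frequent reciprocal classes, + f + and fl + s, are the parental types, so the F1 was + f + / fl + s.
The two rarest classes, + + + and fl f s, are the double crossovers. Comparing them with the parentals, only the f allele has switched, so f is the middle locus and the order is s – f – fl.
s–f: (106 + 5)/2094 = 0.0530; f–fl: (297 + 5)/2094 = 0.1442.
Expected DCO frequency = 0.0530 × 0.1442 ≈ 0.00764; observed = 5/2094 ≈ 0.00239.
Coefficient of coincidence = 0.00239/0.00764 ≈ 0.31.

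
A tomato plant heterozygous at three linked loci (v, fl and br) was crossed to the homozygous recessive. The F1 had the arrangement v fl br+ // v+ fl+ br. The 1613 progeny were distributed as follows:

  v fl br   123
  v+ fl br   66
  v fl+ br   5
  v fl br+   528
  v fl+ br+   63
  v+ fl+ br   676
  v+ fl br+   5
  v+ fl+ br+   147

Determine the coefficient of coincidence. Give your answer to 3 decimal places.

0.414

The two rarest classes, v+ fl br+ and v fl+ br, are the double crossovers. Comparing them with the parentals, only the v allele has switched, so v is the middle locus and the order is br – v – fl.
br–v: (270 + 10)/1613 = 0.1736; v–fl: (129 + 10)/1613 = 0.0862.
Expected DCO frequency = 0.1736 × 0.0862 ≈ 0.01496; observed = 10/1613 ≈ 0.00620.
Coefficient of coincidence = 0.00620/0.01496 ≈ 0.414.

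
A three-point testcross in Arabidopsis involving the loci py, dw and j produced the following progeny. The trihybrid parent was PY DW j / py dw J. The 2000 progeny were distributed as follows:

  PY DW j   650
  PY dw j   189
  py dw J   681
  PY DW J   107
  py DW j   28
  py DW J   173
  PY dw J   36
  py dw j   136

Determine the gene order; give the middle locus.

py

The two rarest classes, py DW j and PY dw J, are the double crossovers. Comparing them with the parentals, only the py allele has switched, so py is the middle locus and the order is j – py – dw.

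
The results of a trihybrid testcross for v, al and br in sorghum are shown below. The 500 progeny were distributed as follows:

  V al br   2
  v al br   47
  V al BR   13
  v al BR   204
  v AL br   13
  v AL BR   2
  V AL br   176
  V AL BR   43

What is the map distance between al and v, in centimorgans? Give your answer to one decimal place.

6.0 centimorgans

The two most frequent reciprocal classes, v al BR and V AL br, are the parental types, so the F1 was v al BR / V AL br.
The two rarest classes, v AL BR and V al br, are the double crossovers. Comparing them with the parentals, only the al allele has switched, so al is the middle locus and the order is v – al – br.
Crossovers in the v–al interval produce the single-crossover classes V al BR and v AL br (13 + 13 = 26) plus the double crossovers (4).
RF(v–al) = (26 + 4) / 500 = 30/500 = 0.0600 → 6.0 centimorgans.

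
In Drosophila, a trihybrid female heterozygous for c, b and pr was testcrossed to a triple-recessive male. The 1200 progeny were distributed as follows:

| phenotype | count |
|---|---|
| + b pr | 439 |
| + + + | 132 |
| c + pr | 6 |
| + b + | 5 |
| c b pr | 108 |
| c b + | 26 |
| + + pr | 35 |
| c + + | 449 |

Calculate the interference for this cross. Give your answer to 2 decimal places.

0.27

The two most frequent reciprocal classes, + b pr and c + +, are the parental types, so the F1 was + b pr / c + +.
The two rarest classes, + b + and c + pr, are the double crossovers. Comparing them with the parentals, only the pr allele has switched, so pr is the middle locus and the order is b – pr – c.
b–pr: (61 + 11)/1200 = 0.0600; pr–c: (240 + 11)/1200 = 0.2092.
Expected DCO frequency = 0.0600 × 0.2092 ≈ 0.01255; observed = 11/1200 ≈ 0.00917.
Coefficient of coincidence = 0.00917/0.01255 ≈ 0.73; interference = 1 − 0.73 = 0.27.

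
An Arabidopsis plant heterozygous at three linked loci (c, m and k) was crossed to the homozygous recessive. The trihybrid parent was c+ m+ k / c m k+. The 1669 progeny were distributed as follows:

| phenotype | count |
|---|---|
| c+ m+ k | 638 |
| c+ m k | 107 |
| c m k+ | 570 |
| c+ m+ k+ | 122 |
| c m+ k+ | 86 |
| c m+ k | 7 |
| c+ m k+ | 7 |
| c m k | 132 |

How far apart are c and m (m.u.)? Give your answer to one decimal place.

12.4 m.u.

The two rarest classes, c m+ k and c+ m k+, are the double crossovers. Comparing them with the parentals, only the c allele has switched, so c is the middle locus and the order is k – c – m.
Crossovers in the c–m interval produce the single-crossover classes c+ m k and c m+ k+ (107 + 86 = 193) plus the double crossovers (14).
RF(c–m) = (193 + 14) / 1669 = 207/1669 = 0.1240 → 12.4 m.u.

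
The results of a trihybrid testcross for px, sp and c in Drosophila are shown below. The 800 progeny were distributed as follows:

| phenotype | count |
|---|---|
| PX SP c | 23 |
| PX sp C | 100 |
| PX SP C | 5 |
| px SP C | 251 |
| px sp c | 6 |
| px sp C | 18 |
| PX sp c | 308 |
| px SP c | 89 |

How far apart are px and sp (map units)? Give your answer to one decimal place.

6.5 map units

The two most frequent reciprocal classes, px SP C and PX sp c, are the parental types, so the F1 was px SP C / PX sp c.
The two rarest classes, PX SP C and px sp c, are the double crossovers. Comparing them with the parentals, only the px allele has switched, so px is the middle locus and the order is c – px – sp.
Crossovers in the px–sp interval produce the single-crossover classes px sp C and PX SP c (18 + 23 = 41) plus the double crossovers (11).
RF(px–sp) = (41 + 11) / 800 = 52/800 = 0.0650 → 6.5 map units.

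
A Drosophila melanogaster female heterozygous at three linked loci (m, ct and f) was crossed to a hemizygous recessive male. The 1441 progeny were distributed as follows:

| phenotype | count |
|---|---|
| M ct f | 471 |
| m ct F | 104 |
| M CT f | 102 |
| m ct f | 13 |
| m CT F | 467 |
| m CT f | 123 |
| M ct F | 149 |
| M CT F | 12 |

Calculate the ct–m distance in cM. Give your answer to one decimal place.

16.0 cM

The two most frequent reciprocal classes, m CT F and M ct f, are the parental types, so the F1 was m CT F / M ct f.
The two rarest classes, M CT F and m ct f, are the double crossovers. Comparing them with the parentals, only the m allele has switched, so m is the middle locus and the order is f – m – ct.
Crossovers in the m–ct interval produce the single-crossover classes m ct F and M CT f (104 + 102 = 206) plus the double crossovers (25).
RF(m–ct) = (206 + 25) / 1441 = 231/1441 = 0.1603 → 16.0 cM.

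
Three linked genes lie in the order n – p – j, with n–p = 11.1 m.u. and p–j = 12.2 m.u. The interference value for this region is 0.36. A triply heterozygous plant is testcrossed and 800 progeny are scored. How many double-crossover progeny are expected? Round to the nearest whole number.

7

Map distances give recombination frequencies of 0.111 and 0.122 for the two intervals.
With interference 0.36 (so coincidence = 0.64), expected double-crossover frequency = 0.111 × 0.122 × 0.64 = 0.00867.
Expected number = 0.00867 × 800 = 6.93 ≈ 7.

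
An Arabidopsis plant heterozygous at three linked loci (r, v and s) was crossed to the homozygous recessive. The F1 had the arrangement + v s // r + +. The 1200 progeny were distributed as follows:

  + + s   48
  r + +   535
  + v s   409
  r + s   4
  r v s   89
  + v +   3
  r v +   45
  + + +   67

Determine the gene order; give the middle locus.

The two rarest classes, + v + and r + s, are the double crossovers. Comparing them with the parentals, only the s allele has switched, so s is the middle locus and the order is r – s – v.

s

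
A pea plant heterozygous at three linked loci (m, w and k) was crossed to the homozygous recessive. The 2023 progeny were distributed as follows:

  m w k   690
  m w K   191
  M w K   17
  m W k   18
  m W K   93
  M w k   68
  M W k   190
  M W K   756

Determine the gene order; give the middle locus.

w

The two most frequent reciprocal classes, M W K and m w k, are the parental types, so the F1 was M W K / m w k.
The two rarest classes, M w K and m W k, are the double crossovers. Comparing them with the parentals, only the w allele has switched, so w is the middle locus and the order is k – w – m.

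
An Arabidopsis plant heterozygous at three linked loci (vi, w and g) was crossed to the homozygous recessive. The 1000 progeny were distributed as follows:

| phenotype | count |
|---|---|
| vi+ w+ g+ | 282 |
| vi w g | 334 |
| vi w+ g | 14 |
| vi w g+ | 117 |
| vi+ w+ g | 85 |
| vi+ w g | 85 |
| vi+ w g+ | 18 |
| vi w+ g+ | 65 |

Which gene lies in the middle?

The two most frequent reciprocal classes, vi w g and vi+ w+ g+, are the parental types, so the F1 was vi w g / vi+ w+ g+.
The two rarest classes, vi w+ g and vi+ w g+, are the double crossovers. Comparing them with the parentals, only the w allele has switched, so w is the middle locus and the order is g – w – vi.

w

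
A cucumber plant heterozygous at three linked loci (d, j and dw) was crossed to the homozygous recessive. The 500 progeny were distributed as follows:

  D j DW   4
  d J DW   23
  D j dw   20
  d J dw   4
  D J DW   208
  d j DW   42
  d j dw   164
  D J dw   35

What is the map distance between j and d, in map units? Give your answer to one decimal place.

The two most frequent reciprocal classes, D J DW and d j dw, are the parental types, so the F1 was D J DW / d j dw.
The two rarest classes, D j DW and d J dw, are the double crossovers. Comparing them with the parentals, only the j allele has switched, so j is the middle locus and the order is d – j – dw.
Crossovers in the d–j interval produce the single-crossover classes d J DW and D j dw (23 + 20 = 43) plus the double crossovers (8).
RF(d–j) = (43 + 8) / 500 = 51/500 = 0.1020 → 10.2 map units.

10.2 map units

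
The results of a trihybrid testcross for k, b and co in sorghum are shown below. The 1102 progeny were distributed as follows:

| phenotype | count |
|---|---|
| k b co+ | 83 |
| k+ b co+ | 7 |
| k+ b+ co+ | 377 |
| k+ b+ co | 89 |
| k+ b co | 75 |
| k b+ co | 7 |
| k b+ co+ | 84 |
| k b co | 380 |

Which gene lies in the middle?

The two most frequent reciprocal classes, k b co and k+ b+ co+, are the parental types, so the F1 was k b co / k+ b+ co+.
The two rarest classes, k b+ co and k+ b co+, are the double crossovers. Comparing them with the parentals, only the b allele has switched, so b is the middle locus and the order is co – b – k.

b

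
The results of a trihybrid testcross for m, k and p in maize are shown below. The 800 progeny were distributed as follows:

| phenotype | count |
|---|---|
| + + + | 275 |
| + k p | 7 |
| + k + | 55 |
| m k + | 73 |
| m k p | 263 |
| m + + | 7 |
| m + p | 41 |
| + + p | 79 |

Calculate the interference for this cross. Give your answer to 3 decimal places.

The two most frequent reciprocal classes, + + + and m k p, are the parental types, so the F1 was + + + / m k p.
The two rarest classes, m + + and + k p, are the double crossovers. Comparing them with the parentals, only the m allele has switched, so m is the middle locus and the order is p – m – k.
p–m: (152 + 14)/800 = 0.2075; m–k: (96 + 14)/800 = 0.1375.
Expected DCO frequency = 0.2075 × 0.1375 ≈ 0.02853; observed = 14/800 ≈ 0.01750.
Coefficient of coincidence = 0.01750/0.02853 ≈ 0.613; interference = 1 − 0.613 = 0.387.

0.387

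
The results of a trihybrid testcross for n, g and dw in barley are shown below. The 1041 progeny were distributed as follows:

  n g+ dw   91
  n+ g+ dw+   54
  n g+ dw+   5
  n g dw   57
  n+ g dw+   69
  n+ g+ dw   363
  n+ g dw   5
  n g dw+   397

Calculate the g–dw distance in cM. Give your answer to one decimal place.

The two most frequent reciprocal classes, n g dw+ and n+ g+ dw, are the parental types, so the F1 was n g dw+ / n+ g+ dw.
The two rarest classes, n g+ dw+ and n+ g dw, are the double crossovers. Comparing them with the parentals, only the g allele has switched, so g is the middle locus and the order is n – g – dw.
Crossovers in the g–dw interval produce the single-crossover classes n g dw and n+ g+ dw+ (57 + 54 = 111) plus the double crossovers (10).
RF(g–dw) = (111 + 10) / 1041 = 121/1041 = 0.1162 → 11.6 cM.

11.6 cM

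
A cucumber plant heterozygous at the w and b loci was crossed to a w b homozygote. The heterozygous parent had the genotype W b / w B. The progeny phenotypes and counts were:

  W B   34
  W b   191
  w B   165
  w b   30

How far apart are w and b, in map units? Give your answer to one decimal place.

The recombinant classes are W B and w b: 34 + 30 = 64.
Recombination frequency = 64/420 = 0.1524 ≈ 15.2%, i.e. 15.2 map units.

15.2 map units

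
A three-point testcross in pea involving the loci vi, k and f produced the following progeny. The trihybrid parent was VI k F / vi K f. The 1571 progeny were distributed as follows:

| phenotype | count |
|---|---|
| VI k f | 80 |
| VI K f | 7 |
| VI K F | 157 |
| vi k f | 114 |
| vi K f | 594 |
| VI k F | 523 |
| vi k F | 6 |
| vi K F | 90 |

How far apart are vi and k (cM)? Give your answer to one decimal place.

18.1 cM

The two rarest classes, vi k F and VI K f, are the double crossovers. Comparing them with the parentals, only the vi allele has switched, so vi is the middle locus and the order is k – vi – f.
Crossovers in the k–vi interval produce the single-crossover classes VI K F and vi k f (157 + 114 = 271) plus the double crossovers (13).
RF(k–vi) = (271 + 13) / 1571 = 284/1571 = 0.1808 → 18.1 cM.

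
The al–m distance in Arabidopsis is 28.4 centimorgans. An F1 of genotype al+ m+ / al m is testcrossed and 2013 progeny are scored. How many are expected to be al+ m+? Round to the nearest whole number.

A map distance of 28.4 centimorgans corresponds to a recombination frequency of 0.284.
The F1 is al+ m+ / al m, so al+ m+ is a parental gamete class with expected frequency (1 − r)/2 = 0.716/2 = 0.3580.
Expected number = 0.3580 × 2013 = 720.65 ≈ 721.

721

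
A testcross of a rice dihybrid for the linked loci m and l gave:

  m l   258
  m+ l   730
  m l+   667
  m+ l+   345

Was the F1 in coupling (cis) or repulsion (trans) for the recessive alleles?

The two most frequent classes are m+ l (730) and m l+ (667); these are the parental (non-recombinant) types.
So the F1 carried m+ l on one chromosome and m l+ on the other — the recessive alleles are on opposite chromosomes (trans / repulsion).

trans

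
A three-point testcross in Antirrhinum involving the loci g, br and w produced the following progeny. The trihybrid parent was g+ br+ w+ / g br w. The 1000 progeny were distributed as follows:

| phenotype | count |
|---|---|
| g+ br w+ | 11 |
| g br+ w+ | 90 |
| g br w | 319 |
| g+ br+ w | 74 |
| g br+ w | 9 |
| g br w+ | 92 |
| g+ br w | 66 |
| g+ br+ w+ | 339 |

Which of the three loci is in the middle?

The two rarest classes, g+ br w+ and g br+ w, are the double crossovers. Comparing them with the parentals, only the br allele has switched, so br is the middle locus and the order is w – br – g.

br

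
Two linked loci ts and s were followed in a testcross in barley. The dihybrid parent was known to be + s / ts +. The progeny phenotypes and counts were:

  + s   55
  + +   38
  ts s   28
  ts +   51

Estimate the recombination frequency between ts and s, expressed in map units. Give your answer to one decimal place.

38.4 map units

The recombinant classes are + + and ts s: 38 + 28 = 66.
Recombination frequency = 66/172 = 0.3837 ≈ 38.4%, i.e. 38.4 map units.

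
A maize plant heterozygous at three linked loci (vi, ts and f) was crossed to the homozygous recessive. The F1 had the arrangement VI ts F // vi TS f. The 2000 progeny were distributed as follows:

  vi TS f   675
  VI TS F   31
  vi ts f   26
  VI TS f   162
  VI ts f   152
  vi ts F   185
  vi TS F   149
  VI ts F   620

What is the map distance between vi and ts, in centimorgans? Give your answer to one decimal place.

The two rarest classes, VI TS F and vi ts f, are the double crossovers. Comparing them with the parentals, only the ts allele has switched, so ts is the middle locus and the order is f – ts – vi.
Crossovers in the ts–vi interval produce the single-crossover classes vi ts F and VI TS f (185 + 162 = 347) plus the double crossovers (57).
RF(ts–vi) = (347 + 57) / 2000 = 404/2000 = 0.2020 → 20.2 centimorgans.

20.2 centimorgans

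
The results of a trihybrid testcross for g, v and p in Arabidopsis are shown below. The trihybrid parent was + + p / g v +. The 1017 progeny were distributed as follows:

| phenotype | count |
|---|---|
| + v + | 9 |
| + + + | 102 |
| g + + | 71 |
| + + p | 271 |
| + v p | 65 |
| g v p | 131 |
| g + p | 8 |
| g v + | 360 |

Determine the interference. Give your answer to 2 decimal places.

0.55

The two rarest classes, g + p and + v +, are the double crossovers. Comparing them with the parentals, only the g allele has switched, so g is the middle locus and the order is v – g – p.
v–g: (136 + 17)/1017 = 0.1504; g–p: (233 + 17)/1017 = 0.2458.
Expected DCO frequency = 0.1504 × 0.2458 ≈ 0.03697; observed = 17/1017 ≈ 0.01672.
Coefficient of coincidence = 0.01672/0.03697 ≈ 0.45; interference = 1 − 0.45 = 0.55.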